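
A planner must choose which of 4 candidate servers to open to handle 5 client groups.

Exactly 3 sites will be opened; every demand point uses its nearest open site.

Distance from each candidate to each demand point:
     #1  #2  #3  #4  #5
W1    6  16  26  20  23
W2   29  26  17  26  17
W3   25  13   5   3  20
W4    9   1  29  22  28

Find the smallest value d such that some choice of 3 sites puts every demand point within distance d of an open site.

17

Open {W1, W2, W3}.
  Farthest demand point is #5 at distance 17 (to W2); all others are ≤ 17.
With {W2, W3, W4} the worst case is 17.
With {W1, W2, W4} the worst case is 20.
No size-3 selection achieves below 17.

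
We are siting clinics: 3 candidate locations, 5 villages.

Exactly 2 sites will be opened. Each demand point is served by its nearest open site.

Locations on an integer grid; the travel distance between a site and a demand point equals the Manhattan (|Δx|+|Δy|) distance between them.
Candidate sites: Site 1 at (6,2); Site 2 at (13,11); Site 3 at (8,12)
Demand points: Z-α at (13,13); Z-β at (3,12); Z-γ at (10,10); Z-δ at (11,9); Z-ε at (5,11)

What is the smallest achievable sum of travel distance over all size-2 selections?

Open {Site 2, Site 3}.
  Z-α→Site 2 2, Z-β→Site 3 5, Z-γ→Site 2 4, Z-δ→Site 2 4, Z-ε→Site 3 4  ⇒ total 19.
Compare {Site 1, Site 3}: total 25.
Compare {Site 1, Site 2}: total 29.

19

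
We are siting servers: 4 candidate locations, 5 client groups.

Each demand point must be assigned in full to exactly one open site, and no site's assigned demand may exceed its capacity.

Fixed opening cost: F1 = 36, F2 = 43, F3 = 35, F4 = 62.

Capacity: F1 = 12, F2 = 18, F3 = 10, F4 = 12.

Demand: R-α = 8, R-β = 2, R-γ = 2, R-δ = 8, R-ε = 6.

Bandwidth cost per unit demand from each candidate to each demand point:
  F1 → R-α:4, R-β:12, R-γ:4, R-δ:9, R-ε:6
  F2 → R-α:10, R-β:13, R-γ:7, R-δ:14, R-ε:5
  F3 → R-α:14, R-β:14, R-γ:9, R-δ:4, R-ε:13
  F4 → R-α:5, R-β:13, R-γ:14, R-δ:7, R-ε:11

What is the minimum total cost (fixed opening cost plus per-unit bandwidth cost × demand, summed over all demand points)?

Open {F1, F2, F3}; cheapest assignment that respects the capacities:
  F1 (cap 12, load 12): R-α, R-β, R-γ — cost 8×4 + 2×12 + 2×4 = 64
  F2 (cap 18, load 6): R-ε — cost 6×5 = 30
  F3 (cap 10, load 8): R-δ — cost 8×4 = 32
  Shipping 126, fixed 114 → total 240.
  Any other capacity-feasible assignment to {F1, F2, F3} ships for at least 126.
Compare {F2, F3}: its best feasible assignment gives total 260.
Compare {F1, F3, F4}: its best feasible assignment gives total 273.
Every other set of open sites that can feasibly serve all demand totals ≥ 260 even under its best assignment. Minimum: 240.

240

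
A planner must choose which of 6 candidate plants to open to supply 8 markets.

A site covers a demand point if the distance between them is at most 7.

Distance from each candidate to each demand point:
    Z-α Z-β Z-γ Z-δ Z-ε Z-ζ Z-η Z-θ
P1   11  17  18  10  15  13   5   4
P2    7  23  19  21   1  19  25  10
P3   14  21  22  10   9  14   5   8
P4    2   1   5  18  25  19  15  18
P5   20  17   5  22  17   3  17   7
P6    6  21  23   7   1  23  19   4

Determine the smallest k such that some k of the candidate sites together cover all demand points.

Coverage sets (demand points within 7 of each site):
  P1: {Z-η, Z-θ}
  P2: {Z-α, Z-ε}
  P3: {Z-η}
  P4: {Z-α, Z-β, Z-γ}
  P5: {Z-γ, Z-ζ, Z-θ}
  P6: {Z-α, Z-δ, Z-ε, Z-θ}
No 3 sites suffice: every size-3 union leaves at least one demand point uncovered.
But {P1, P4, P5, P6} covers everything, so the minimum is 4.

4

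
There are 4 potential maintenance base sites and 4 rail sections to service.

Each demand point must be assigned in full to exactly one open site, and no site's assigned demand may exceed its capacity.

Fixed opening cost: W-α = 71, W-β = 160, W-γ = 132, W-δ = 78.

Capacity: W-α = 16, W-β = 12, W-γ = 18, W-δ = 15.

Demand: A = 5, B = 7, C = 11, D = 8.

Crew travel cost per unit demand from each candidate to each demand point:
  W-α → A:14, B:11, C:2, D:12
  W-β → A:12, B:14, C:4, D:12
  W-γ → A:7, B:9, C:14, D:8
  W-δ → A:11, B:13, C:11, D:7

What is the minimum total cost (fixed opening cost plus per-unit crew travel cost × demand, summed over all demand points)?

Open {W-α, W-δ}; cheapest assignment that respects the capacities:
  W-α (cap 16, load 16): A, C — cost 5×14 + 11×2 = 92
  W-δ (cap 15, load 15): B, D — cost 7×13 + 8×7 = 147
  Shipping 239, fixed 149 → total 388.
  Any other capacity-feasible assignment to {W-α, W-δ} ships for at least 239.
Compare {W-α, W-γ}: its best feasible assignment gives total 422.
Compare {W-α, W-γ, W-δ}: its best feasible assignment gives total 457.
Every other set of open sites that can feasibly serve all demand totals ≥ 422 even under its best assignment. Minimum: 388.

388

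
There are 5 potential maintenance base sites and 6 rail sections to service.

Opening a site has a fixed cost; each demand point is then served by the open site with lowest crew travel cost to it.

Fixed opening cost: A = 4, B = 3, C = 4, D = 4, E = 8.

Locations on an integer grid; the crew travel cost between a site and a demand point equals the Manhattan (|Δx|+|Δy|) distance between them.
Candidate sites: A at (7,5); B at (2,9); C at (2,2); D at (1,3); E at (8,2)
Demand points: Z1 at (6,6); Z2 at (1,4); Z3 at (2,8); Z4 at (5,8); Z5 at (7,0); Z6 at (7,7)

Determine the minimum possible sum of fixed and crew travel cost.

Open {A, B, D}: assign each demand point to its cheapest open site.
  Z1→A 2, Z2→D 1, Z3→B 1, Z4→B 4, Z5→A 5, Z6→A 2
  crew travel cost 15, fixed 11 → total 26.
Compare {A, B}: crew travel cost 20 + fixed 7 = 27.
Compare {A, B, C}: crew travel cost 17 + fixed 11 = 28.
Compare {A, D}: crew travel cost 21 + fixed 8 = 29.
All other subsets cost ≥ 27. Minimum total cost: 26.

26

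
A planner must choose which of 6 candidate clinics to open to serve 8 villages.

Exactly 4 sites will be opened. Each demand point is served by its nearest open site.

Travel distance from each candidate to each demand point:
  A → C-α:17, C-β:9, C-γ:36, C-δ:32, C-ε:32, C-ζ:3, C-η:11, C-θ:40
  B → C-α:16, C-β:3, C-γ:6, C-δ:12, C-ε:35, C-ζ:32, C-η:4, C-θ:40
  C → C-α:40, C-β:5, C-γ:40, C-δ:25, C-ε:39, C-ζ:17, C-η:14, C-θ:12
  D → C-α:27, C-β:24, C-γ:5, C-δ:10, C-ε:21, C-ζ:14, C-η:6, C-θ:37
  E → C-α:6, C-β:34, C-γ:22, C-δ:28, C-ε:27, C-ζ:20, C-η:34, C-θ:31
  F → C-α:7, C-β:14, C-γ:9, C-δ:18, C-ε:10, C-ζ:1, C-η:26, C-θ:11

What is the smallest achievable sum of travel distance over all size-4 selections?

Open {B, D, E, F}.
  C-α→E 6, C-β→B 3, C-γ→D 5, C-δ→D 10, C-ε→F 10, C-ζ→F 1, C-η→B 4, C-θ→F 11  ⇒ total 50.
Compare {A, B, D, F}: total 51.
Compare {B, C, D, F}: total 51.
No size-4 selection does better; minimum is 50.

50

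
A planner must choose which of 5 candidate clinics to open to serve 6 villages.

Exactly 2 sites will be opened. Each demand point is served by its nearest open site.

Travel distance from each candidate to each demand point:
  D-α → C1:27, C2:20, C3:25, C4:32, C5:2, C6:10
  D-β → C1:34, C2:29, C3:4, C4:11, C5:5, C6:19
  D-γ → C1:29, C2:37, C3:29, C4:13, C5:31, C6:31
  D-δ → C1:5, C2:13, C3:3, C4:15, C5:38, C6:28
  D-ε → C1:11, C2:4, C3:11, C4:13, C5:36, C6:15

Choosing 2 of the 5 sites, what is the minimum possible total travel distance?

Open {D-α, D-δ}.
  C1→D-δ 5, C2→D-δ 13, C3→D-δ 3, C4→D-δ 15, C5→D-α 2, C6→D-α 10  ⇒ total 48.
Compare {D-β, D-ε}: total 50.
Compare {D-α, D-ε}: total 51.
No size-2 selection does better; minimum is 48.

48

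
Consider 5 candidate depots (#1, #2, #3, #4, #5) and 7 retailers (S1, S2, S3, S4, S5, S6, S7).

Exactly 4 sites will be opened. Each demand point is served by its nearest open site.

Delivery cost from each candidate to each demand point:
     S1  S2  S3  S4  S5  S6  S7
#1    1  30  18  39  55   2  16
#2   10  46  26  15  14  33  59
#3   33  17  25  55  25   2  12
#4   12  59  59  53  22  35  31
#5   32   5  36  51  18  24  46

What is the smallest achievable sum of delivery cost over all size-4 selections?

67

Open {#1, #2, #3, #5}.
  S1→#1 1, S2→#5 5, S3→#1 18, S4→#2 15, S5→#2 14, S6→#1 2, S7→#3 12  ⇒ total 67.
Compare {#1, #2, #4, #5}: total 71.
Compare {#1, #2, #3, #4}: total 79.
No size-4 selection does better; minimum is 67.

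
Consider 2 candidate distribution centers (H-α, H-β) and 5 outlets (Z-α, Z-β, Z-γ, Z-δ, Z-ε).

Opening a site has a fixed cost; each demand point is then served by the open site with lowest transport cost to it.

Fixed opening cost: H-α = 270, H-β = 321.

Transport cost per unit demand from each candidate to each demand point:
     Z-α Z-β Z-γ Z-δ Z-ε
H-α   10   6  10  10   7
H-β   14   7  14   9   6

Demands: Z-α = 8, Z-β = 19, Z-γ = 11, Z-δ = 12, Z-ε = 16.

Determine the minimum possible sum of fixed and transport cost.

806

Open {H-α}: assign each demand point to its cheapest open site.
  Z-α→H-α 8×10=80, Z-β→H-α 19×6=114, Z-γ→H-α 11×10=110, Z-δ→H-α 12×10=120, Z-ε→H-α 16×7=112
  transport cost 536, fixed 270 → total 806.
Compare {H-β}: transport cost 603 + fixed 321 = 924.
Compare {H-α, H-β}: transport cost 508 + fixed 591 = 1099.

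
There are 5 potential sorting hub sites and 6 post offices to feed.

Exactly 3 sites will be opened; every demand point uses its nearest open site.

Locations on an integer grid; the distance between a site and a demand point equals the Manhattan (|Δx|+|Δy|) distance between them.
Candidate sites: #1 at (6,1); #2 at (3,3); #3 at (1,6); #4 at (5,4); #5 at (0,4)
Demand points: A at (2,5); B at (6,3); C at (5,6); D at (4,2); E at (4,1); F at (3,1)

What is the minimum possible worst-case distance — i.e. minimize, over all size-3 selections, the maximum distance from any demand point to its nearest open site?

3

Open {#1, #2, #4}.
  Farthest demand point is A at distance 3 (to #2); all others are ≤ 3.
With {#1, #3, #4} the worst case is 3.
With {#1, #4, #5} the worst case is 3.
No size-3 selection achieves below 3.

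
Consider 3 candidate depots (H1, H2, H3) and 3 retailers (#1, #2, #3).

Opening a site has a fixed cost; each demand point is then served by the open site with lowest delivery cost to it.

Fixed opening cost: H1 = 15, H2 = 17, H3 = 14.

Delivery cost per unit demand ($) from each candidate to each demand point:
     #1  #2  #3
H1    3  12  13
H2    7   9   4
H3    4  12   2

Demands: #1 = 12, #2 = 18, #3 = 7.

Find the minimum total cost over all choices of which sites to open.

255

Open {H2, H3}: assign each demand point to its cheapest open site.
  #1→H3 12×4=48, #2→H2 18×9=162, #3→H3 7×2=14
  delivery cost 224, fixed 31 → total 255.
Compare {H1, H2}: delivery cost 226 + fixed 32 = 258.
Compare {H1, H2, H3}: delivery cost 212 + fixed 46 = 258.
Compare {H2}: delivery cost 274 + fixed 17 = 291.
All other subsets cost ≥ 258. Minimum total cost: 255.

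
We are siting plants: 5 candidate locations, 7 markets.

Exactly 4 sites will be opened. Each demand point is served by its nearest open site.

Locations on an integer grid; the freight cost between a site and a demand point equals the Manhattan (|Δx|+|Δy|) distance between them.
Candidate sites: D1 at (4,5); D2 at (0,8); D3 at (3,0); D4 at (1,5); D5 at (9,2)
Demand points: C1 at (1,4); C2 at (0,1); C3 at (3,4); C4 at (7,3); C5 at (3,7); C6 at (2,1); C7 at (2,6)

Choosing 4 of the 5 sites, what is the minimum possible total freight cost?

17

Open {D1, D3, D4, D5}.
  C1→D4 1, C2→D3 4, C3→D1 2, C4→D5 3, C5→D1 3, C6→D3 2, C7→D4 2  ⇒ total 17.
Compare {D1, D2, D3, D4}: total 19.
Compare {D2, D3, D4, D5}: total 19.
No size-4 selection does better; minimum is 17.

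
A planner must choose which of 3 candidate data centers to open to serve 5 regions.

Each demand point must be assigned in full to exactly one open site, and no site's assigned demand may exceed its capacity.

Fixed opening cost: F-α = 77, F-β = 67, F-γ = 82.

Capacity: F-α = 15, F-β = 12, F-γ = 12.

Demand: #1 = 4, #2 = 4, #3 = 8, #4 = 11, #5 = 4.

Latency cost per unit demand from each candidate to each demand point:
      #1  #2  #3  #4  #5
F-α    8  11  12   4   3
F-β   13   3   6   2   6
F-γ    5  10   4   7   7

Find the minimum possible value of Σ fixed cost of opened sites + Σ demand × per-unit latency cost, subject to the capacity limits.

Open {F-α, F-β, F-γ}; cheapest assignment that respects the capacities:
  F-α (cap 15, load 15): #4, #5 — cost 11×4 + 4×3 = 56
  F-β (cap 12, load 4): #2 — cost 4×3 = 12
  F-γ (cap 12, load 12): #1, #3 — cost 4×5 + 8×4 = 52
  Shipping 120, fixed 226 → total 346.
  Any other capacity-feasible assignment to {F-α, F-β, F-γ} ships for at least 120.
Total demand is 31 and no other set of sites has combined capacity ≥ 31, so {F-α, F-β, F-γ} is the only feasible choice of open sites. Minimum: 346.

346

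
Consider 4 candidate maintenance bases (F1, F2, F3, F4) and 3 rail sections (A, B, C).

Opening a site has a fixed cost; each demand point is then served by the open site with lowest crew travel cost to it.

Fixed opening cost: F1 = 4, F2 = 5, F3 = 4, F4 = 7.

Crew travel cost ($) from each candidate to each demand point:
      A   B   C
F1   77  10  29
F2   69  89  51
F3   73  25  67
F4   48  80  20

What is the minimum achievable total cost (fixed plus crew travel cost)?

89

Open {F1, F4}: assign each demand point to its cheapest open site.
  A→F4 48, B→F1 10, C→F4 20
  crew travel cost 78, fixed 11 → total 89.
Compare {F1, F3, F4}: crew travel cost 78 + fixed 15 = 93.
Compare {F1, F2, F4}: crew travel cost 78 + fixed 16 = 94.
Compare {F1, F2, F3, F4}: crew travel cost 78 + fixed 20 = 98.
All other subsets cost ≥ 93. Minimum total cost: 89.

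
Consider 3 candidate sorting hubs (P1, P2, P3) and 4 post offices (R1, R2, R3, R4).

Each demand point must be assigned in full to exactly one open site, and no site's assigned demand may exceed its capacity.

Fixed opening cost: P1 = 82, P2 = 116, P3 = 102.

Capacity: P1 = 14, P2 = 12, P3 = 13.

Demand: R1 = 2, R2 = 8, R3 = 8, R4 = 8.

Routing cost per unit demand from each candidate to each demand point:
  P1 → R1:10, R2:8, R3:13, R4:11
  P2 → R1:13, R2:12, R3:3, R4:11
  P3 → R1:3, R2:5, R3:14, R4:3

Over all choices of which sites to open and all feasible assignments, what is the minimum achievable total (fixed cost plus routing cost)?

418

Open {P1, P2, P3}; cheapest assignment that respects the capacities:
  P1 (cap 14, load 8): R2 — cost 8×8 = 64
  P2 (cap 12, load 8): R3 — cost 8×3 = 24
  P3 (cap 13, load 10): R1, R4 — cost 2×3 + 8×3 = 30
  Shipping 118, fixed 300 → total 418.
  Any other capacity-feasible assignment to {P1, P2, P3} ships for at least 118.
Total demand is 26; every other set of sites either has combined capacity below 26 or cannot fit the demands without splitting one across sites, so {P1, P2, P3} is the only feasible choice of open sites. Minimum: 418.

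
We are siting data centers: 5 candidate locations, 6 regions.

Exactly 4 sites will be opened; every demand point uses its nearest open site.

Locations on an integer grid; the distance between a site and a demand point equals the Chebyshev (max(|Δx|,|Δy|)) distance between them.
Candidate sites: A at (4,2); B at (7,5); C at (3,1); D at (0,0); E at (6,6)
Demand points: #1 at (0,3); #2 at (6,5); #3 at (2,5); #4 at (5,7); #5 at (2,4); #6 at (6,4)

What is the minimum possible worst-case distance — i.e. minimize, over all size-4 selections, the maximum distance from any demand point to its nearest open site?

Open {A, B, C, D}.
  Farthest demand point is #1 at distance 3 (to C); all others are ≤ 3.
With {A, B, C, E} the worst case is 3.
With {A, B, D, E} the worst case is 3.
No size-4 selection achieves below 3.

3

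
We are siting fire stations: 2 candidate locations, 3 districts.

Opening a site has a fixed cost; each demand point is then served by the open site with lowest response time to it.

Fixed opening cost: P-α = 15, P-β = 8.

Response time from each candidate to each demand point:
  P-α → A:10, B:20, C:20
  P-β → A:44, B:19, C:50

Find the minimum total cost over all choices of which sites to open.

Open {P-α}: assign each demand point to its cheapest open site.
  A→P-α 10, B→P-α 20, C→P-α 20
  response time 50, fixed 15 → total 65.
Compare {P-α, P-β}: response time 49 + fixed 23 = 72.
Compare {P-β}: response time 113 + fixed 8 = 121.

65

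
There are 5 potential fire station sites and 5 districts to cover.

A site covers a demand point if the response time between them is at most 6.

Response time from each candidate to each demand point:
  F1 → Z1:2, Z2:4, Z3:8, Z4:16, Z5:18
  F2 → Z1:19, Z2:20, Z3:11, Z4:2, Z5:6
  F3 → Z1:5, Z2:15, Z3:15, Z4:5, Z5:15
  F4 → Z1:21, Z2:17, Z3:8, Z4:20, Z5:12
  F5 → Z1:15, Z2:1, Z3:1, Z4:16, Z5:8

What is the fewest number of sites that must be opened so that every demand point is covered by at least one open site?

Coverage sets (demand points within 6 of each site):
  F1: {Z1, Z2}
  F2: {Z4, Z5}
  F3: {Z1, Z4}
  F4: {}
  F5: {Z2, Z3}
No 2 sites suffice: every size-2 union leaves at least one demand point uncovered.
But {F1, F2, F5} covers everything, so the minimum is 3.

3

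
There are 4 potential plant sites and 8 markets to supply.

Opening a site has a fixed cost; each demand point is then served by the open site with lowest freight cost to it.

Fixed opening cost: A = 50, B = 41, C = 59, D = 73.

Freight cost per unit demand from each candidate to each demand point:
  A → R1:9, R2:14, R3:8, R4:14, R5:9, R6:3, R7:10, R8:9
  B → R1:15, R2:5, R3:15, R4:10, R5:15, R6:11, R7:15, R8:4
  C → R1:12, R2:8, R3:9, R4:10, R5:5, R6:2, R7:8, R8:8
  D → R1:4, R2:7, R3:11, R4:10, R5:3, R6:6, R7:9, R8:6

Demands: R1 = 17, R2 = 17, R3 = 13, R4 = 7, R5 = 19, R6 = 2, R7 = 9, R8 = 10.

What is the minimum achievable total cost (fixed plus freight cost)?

Open {B, D}: assign each demand point to its cheapest open site.
  R1→D 17×4=68, R2→B 17×5=85, R3→D 13×11=143, R4→B 7×10=70, R5→D 19×3=57, R6→D 2×6=12, R7→D 9×9=81, R8→B 10×4=40
  freight cost 556, fixed 114 → total 670.
Compare {A, B, D}: freight cost 511 + fixed 164 = 675.
Compare {D}: freight cost 610 + fixed 73 = 683.
Compare {B, C, D}: freight cost 513 + fixed 173 = 686.
All other subsets cost ≥ 675. Minimum total cost: 670.

670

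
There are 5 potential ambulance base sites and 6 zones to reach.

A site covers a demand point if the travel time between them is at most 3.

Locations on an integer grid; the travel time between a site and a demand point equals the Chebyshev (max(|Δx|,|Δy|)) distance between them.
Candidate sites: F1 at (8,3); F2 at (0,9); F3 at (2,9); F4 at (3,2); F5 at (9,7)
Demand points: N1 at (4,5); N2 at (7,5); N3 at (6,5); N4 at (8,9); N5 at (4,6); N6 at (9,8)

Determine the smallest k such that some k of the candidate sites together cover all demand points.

3

Coverage sets (demand points within 3 of each site):
  F1: {N2, N3}
  F2: {}
  F3: {N5}
  F4: {N1, N3}
  F5: {N2, N3, N4, N6}
No 2 sites suffice: every size-2 union leaves at least one demand point uncovered.
But {F3, F4, F5} covers everything, so the minimum is 3.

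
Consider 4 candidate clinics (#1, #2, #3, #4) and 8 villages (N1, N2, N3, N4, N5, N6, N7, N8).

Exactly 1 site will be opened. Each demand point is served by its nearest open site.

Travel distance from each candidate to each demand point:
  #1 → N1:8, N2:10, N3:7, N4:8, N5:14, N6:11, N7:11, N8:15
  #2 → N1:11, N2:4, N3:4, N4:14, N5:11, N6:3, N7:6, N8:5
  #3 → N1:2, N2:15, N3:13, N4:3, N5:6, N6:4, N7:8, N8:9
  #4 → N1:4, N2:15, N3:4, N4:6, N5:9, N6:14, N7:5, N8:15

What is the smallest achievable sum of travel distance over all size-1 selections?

Open {#2}.
  N1→#2 11, N2→#2 4, N3→#2 4, N4→#2 14, N5→#2 11, N6→#2 3, N7→#2 6, N8→#2 5  ⇒ total 58.
Compare {#3}: total 60.
Compare {#4}: total 72.
No size-1 selection does better; minimum is 58.

58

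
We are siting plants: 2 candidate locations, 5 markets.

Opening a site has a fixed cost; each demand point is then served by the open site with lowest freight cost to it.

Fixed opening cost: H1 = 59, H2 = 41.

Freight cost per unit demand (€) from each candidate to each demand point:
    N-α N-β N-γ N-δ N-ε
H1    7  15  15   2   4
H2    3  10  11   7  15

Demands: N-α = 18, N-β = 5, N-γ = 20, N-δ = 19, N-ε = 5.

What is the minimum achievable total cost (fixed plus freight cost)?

482

Open {H1, H2}: assign each demand point to its cheapest open site.
  N-α→H2 18×3=54, N-β→H2 5×10=50, N-γ→H2 20×11=220, N-δ→H1 19×2=38, N-ε→H1 5×4=20
  freight cost 382, fixed 100 → total 482.
Compare {H2}: freight cost 532 + fixed 41 = 573.
Compare {H1}: freight cost 559 + fixed 59 = 618.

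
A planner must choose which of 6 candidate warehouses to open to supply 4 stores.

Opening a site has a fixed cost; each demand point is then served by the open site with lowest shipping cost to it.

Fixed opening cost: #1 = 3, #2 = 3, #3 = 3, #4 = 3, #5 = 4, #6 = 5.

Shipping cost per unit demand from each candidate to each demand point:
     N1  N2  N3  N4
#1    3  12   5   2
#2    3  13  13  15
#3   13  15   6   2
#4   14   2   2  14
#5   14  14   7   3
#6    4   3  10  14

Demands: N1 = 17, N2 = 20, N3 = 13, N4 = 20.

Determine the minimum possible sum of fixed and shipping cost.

163

Open {#1, #4}: assign each demand point to its cheapest open site.
  N1→#1 17×3=51, N2→#4 20×2=40, N3→#4 13×2=26, N4→#1 20×2=40
  shipping cost 157, fixed 6 → total 163.
Compare {#1, #2, #4}: shipping cost 157 + fixed 9 = 166.
Compare {#1, #3, #4}: shipping cost 157 + fixed 9 = 166.
Compare {#2, #3, #4}: shipping cost 157 + fixed 9 = 166.
All other subsets cost ≥ 166. Minimum total cost: 163.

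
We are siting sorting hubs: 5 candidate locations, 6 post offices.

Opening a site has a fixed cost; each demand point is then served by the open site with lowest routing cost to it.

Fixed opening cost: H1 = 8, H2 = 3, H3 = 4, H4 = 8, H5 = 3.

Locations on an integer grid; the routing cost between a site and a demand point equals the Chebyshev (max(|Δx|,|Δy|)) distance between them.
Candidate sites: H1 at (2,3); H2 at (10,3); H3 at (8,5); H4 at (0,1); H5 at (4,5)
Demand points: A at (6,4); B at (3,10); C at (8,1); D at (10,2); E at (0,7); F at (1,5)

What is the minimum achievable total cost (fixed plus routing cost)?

Open {H2, H5}: assign each demand point to its cheapest open site.
  A→H5 2, B→H5 5, C→H2 2, D→H2 1, E→H5 4, F→H5 3
  routing cost 17, fixed 6 → total 23.
Compare {H5}: routing cost 24 + fixed 3 = 27.
Compare {H2, H3, H5}: routing cost 17 + fixed 10 = 27.
Compare {H3, H5}: routing cost 21 + fixed 7 = 28.
All other subsets cost ≥ 27. Minimum total cost: 23.

23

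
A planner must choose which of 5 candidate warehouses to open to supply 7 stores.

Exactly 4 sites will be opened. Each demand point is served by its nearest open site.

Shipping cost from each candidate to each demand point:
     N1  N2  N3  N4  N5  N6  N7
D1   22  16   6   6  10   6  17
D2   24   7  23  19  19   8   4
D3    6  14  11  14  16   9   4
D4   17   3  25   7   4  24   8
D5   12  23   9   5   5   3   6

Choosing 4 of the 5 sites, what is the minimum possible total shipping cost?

Open {D1, D3, D4, D5}.
  N1→D3 6, N2→D4 3, N3→D1 6, N4→D5 5, N5→D4 4, N6→D5 3, N7→D3 4  ⇒ total 31.
Compare {D2, D3, D4, D5}: total 34.
Compare {D1, D2, D3, D4}: total 35.
No size-4 selection does better; minimum is 31.

31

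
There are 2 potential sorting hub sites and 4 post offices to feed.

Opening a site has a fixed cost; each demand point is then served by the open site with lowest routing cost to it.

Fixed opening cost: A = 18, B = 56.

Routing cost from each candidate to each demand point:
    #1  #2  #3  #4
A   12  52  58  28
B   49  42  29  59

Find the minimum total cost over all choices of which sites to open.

168

Open {A}: assign each demand point to its cheapest open site.
  #1→A 12, #2→A 52, #3→A 58, #4→A 28
  routing cost 150, fixed 18 → total 168.
Compare {A, B}: routing cost 111 + fixed 74 = 185.
Compare {B}: routing cost 179 + fixed 56 = 235.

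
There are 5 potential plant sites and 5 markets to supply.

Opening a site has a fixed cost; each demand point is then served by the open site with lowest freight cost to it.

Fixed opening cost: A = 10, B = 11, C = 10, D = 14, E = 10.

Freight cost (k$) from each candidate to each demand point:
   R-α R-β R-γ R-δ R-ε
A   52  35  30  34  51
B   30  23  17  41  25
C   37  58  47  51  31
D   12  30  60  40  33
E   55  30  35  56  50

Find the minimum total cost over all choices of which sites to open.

142

Open {B, D}: assign each demand point to its cheapest open site.
  R-α→D 12, R-β→B 23, R-γ→B 17, R-δ→D 40, R-ε→B 25
  freight cost 117, fixed 25 → total 142.
Compare {A, B, D}: freight cost 111 + fixed 35 = 146.
Compare {B}: freight cost 136 + fixed 11 = 147.
Compare {A, B}: freight cost 129 + fixed 21 = 150.
All other subsets cost ≥ 146. Minimum total cost: 142.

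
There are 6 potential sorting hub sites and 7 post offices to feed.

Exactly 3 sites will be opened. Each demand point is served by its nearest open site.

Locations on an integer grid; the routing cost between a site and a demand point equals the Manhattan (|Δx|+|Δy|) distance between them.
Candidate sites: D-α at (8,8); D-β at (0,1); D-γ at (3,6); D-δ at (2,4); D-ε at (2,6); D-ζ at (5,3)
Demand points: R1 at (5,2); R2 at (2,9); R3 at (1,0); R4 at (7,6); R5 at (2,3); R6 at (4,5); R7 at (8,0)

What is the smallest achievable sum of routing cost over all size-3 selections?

22

Open {D-β, D-γ, D-ζ}.
  R1→D-ζ 1, R2→D-γ 4, R3→D-β 2, R4→D-γ 4, R5→D-ζ 3, R6→D-γ 2, R7→D-ζ 6  ⇒ total 22.
Compare {D-β, D-δ, D-ζ}: total 23.
Compare {D-β, D-ε, D-ζ}: total 23.
No size-3 selection does better; minimum is 22.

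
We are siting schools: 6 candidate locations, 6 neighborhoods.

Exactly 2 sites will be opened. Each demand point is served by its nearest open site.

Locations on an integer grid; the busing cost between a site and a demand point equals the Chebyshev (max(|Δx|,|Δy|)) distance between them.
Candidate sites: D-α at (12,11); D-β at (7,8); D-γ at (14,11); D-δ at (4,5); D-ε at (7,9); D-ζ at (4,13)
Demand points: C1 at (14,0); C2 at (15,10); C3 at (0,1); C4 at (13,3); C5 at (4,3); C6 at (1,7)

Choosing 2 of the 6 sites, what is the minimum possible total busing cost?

28

Open {D-γ, D-δ}.
  C1→D-δ 10, C2→D-γ 1, C3→D-δ 4, C4→D-γ 8, C5→D-δ 2, C6→D-δ 3  ⇒ total 28.
Compare {D-α, D-δ}: total 30.
Compare {D-β, D-δ}: total 31.
No size-2 selection does better; minimum is 28.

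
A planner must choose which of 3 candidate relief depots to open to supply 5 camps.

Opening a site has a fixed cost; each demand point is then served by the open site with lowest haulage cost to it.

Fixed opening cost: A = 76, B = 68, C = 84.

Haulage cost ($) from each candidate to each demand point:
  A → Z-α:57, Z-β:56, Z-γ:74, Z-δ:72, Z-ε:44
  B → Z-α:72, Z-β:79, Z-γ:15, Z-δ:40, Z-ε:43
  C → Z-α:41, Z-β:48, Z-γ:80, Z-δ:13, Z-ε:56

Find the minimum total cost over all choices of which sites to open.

Open {B, C}: assign each demand point to its cheapest open site.
  Z-α→C 41, Z-β→C 48, Z-γ→B 15, Z-δ→C 13, Z-ε→B 43
  haulage cost 160, fixed 152 → total 312.
Compare {B}: haulage cost 249 + fixed 68 = 317.
Compare {C}: haulage cost 238 + fixed 84 = 322.
Compare {A, B}: haulage cost 211 + fixed 144 = 355.
All other subsets cost ≥ 317. Minimum total cost: 312.

312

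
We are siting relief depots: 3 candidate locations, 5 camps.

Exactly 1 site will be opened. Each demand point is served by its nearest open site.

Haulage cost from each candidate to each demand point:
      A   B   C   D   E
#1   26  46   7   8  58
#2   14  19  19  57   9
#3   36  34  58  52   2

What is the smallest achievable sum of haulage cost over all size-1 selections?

Open {#2}.
  A→#2 14, B→#2 19, C→#2 19, D→#2 57, E→#2 9  ⇒ total 118.
Compare {#1}: total 145.
Compare {#3}: total 182.

118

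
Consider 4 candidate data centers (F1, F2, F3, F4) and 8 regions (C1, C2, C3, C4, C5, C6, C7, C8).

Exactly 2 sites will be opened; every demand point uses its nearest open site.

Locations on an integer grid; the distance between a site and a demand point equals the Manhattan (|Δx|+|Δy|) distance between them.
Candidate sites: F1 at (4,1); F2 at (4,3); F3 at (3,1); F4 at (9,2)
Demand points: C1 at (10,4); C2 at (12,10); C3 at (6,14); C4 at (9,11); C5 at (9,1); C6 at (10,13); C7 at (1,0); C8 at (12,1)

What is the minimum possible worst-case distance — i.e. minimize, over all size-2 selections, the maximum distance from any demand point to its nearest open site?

13

Open {F2, F4}.
  Farthest demand point is C3 at distance 13 (to F2); all others are ≤ 13.
With {F1, F4} the worst case is 15.
With {F3, F4} the worst case is 15.
No size-2 selection achieves below 13.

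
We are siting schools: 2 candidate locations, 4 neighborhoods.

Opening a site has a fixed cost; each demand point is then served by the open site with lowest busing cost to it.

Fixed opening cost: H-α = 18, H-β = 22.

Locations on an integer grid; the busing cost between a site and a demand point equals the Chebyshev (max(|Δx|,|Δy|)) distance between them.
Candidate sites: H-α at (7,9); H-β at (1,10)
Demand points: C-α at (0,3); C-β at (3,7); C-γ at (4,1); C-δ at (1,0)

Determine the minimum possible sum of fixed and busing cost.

46

Open {H-α}: assign each demand point to its cheapest open site.
  C-α→H-α 7, C-β→H-α 4, C-γ→H-α 8, C-δ→H-α 9
  busing cost 28, fixed 18 → total 46.
Compare {H-β}: busing cost 29 + fixed 22 = 51.
Compare {H-α, H-β}: busing cost 27 + fixed 40 = 67.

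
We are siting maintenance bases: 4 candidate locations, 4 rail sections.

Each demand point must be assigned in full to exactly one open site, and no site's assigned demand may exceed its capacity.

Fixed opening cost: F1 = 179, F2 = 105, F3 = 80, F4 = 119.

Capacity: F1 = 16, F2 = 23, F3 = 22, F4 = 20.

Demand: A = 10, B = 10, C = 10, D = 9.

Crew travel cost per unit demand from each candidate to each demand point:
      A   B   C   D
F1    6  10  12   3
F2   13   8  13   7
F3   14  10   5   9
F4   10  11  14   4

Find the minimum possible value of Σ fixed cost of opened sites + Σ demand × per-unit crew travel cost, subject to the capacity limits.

485

Open {F3, F4}; cheapest assignment that respects the capacities:
  F3 (cap 22, load 20): B, C — cost 10×10 + 10×5 = 150
  F4 (cap 20, load 19): A, D — cost 10×10 + 9×4 = 136
  Shipping 286, fixed 199 → total 485.
  Any other capacity-feasible assignment to {F3, F4} ships for at least 286.
Compare {F2, F3}: its best feasible assignment gives total 518.
Compare {F2, F4}: its best feasible assignment gives total 570.
Every other set of open sites that can feasibly serve all demand totals ≥ 518 even under its best assignment. Minimum: 485.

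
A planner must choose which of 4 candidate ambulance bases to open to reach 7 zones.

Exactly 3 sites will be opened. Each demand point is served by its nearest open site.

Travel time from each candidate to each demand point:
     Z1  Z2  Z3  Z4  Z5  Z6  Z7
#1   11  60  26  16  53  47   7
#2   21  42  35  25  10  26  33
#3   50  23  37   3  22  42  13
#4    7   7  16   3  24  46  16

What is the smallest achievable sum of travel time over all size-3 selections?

76

Open {#1, #2, #4}.
  Z1→#4 7, Z2→#4 7, Z3→#4 16, Z4→#4 3, Z5→#2 10, Z6→#2 26, Z7→#1 7  ⇒ total 76.
Compare {#2, #3, #4}: total 82.
Compare {#1, #3, #4}: total 104.
No size-3 selection does better; minimum is 76.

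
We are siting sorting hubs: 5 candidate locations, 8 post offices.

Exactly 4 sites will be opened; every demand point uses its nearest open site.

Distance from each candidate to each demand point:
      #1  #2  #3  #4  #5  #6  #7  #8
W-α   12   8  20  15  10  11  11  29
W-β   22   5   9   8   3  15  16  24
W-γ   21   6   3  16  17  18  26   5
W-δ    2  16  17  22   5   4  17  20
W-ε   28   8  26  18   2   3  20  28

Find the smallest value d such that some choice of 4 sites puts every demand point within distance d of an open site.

11

Open {W-α, W-β, W-γ, W-δ}.
  Farthest demand point is #7 at distance 11 (to W-α); all others are ≤ 11.
With {W-α, W-β, W-γ, W-ε} the worst case is 12.
With {W-α, W-γ, W-δ, W-ε} the worst case is 15.
No size-4 selection achieves below 11.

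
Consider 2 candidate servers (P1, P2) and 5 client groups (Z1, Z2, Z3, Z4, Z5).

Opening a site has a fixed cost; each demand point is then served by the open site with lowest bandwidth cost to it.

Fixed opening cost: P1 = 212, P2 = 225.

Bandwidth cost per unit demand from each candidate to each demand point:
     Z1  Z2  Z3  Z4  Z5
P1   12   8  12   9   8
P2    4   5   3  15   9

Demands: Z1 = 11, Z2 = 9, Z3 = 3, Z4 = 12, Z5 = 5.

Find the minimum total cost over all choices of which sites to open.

Open {P2}: assign each demand point to its cheapest open site.
  Z1→P2 11×4=44, Z2→P2 9×5=45, Z3→P2 3×3=9, Z4→P2 12×15=180, Z5→P2 5×9=45
  bandwidth cost 323, fixed 225 → total 548.
Compare {P1}: bandwidth cost 388 + fixed 212 = 600.
Compare {P1, P2}: bandwidth cost 246 + fixed 437 = 683.

548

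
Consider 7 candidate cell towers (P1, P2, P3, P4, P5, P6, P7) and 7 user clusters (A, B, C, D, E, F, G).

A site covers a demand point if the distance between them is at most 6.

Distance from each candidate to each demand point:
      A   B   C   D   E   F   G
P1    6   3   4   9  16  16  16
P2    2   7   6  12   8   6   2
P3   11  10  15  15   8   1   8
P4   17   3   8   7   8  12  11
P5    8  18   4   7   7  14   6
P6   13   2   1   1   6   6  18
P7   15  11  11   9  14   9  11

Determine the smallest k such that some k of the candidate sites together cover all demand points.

Coverage sets (demand points within 6 of each site):
  P1: {A, B, C}
  P2: {A, C, F, G}
  P3: {F}
  P4: {B}
  P5: {C, G}
  P6: {B, C, D, E, F}
  P7: {}
No single site covers all 7 demand points.
But {P2, P6} covers everything, so the minimum is 2.

2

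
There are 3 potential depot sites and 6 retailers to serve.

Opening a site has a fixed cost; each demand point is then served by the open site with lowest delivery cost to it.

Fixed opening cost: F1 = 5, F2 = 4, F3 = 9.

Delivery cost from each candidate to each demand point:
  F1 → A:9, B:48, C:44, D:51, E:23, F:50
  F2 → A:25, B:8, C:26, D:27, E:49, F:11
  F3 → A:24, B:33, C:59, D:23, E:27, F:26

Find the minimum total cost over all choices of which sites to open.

113

Open {F1, F2}: assign each demand point to its cheapest open site.
  A→F1 9, B→F2 8, C→F2 26, D→F2 27, E→F1 23, F→F2 11
  delivery cost 104, fixed 9 → total 113.
Compare {F1, F2, F3}: delivery cost 100 + fixed 18 = 118.
Compare {F2, F3}: delivery cost 119 + fixed 13 = 132.
Compare {F2}: delivery cost 146 + fixed 4 = 150.
All other subsets cost ≥ 118. Minimum total cost: 113.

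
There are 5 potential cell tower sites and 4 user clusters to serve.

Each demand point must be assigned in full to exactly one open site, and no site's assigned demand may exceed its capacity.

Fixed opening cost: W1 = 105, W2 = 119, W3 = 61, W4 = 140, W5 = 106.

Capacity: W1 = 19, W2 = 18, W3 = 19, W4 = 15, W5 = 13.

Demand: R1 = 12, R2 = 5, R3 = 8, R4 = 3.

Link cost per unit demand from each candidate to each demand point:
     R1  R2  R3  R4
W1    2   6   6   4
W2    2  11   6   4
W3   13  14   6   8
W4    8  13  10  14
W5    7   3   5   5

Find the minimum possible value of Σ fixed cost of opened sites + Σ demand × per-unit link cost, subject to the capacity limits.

Open {W1, W3}; cheapest assignment that respects the capacities:
  W1 (cap 19, load 17): R1, R2 — cost 12×2 + 5×6 = 54
  W3 (cap 19, load 11): R3, R4 — cost 8×6 + 3×8 = 72
  Shipping 126, fixed 166 → total 292.
  Any other capacity-feasible assignment to {W1, W3} ships for at least 126.
Compare {W1, W5}: its best feasible assignment gives total 302.
Compare {W2, W5}: its best feasible assignment gives total 316.
Every other set of open sites that can feasibly serve all demand totals ≥ 302 even under its best assignment. Minimum: 292.

292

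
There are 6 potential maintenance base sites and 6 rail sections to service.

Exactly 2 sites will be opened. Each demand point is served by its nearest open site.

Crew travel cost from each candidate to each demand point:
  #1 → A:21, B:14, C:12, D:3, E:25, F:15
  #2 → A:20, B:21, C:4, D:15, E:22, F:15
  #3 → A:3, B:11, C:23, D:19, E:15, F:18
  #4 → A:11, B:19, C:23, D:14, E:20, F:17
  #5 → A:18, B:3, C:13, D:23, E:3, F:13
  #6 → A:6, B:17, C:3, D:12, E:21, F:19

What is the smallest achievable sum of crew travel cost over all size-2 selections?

40

Open {#5, #6}.
  A→#6 6, B→#5 3, C→#6 3, D→#6 12, E→#5 3, F→#5 13  ⇒ total 40.
Compare {#1, #5}: total 52.
Compare {#3, #5}: total 54.
No size-2 selection does better; minimum is 40.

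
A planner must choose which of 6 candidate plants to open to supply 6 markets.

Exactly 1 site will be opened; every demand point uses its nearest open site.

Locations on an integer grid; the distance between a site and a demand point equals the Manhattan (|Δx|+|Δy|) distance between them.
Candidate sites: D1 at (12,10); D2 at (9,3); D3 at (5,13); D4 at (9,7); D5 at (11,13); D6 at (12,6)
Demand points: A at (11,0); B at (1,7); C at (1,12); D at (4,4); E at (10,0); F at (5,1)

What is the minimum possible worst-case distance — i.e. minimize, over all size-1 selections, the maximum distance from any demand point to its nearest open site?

Open {D4}.
  Farthest demand point is C at distance 13 (to D4); all others are ≤ 13.
With {D1} the worst case is 16.
With {D2} the worst case is 17.
No size-1 selection achieves below 13.

13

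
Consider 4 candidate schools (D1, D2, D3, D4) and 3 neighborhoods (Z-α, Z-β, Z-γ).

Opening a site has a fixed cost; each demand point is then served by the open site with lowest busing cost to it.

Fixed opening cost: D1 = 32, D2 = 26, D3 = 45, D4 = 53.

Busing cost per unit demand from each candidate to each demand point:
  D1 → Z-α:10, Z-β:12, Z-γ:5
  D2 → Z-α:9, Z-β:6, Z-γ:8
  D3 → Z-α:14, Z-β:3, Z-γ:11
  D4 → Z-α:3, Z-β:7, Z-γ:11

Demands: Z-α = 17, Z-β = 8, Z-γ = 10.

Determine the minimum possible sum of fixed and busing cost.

242

Open {D1, D4}: assign each demand point to its cheapest open site.
  Z-α→D4 17×3=51, Z-β→D4 8×7=56, Z-γ→D1 10×5=50
  busing cost 157, fixed 85 → total 242.
Compare {D1, D3, D4}: busing cost 125 + fixed 130 = 255.
Compare {D2, D4}: busing cost 179 + fixed 79 = 258.
Compare {D1, D2, D4}: busing cost 149 + fixed 111 = 260.
All other subsets cost ≥ 255. Minimum total cost: 242.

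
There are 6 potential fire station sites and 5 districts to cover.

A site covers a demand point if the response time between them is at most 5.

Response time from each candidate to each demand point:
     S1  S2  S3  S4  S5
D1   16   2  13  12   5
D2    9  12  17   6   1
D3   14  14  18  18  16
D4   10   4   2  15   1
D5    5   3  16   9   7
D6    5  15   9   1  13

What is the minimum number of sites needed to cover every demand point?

2

Coverage sets (demand points within 5 of each site):
  D1: {S2, S5}
  D2: {S5}
  D3: {}
  D4: {S2, S3, S5}
  D5: {S1, S2}
  D6: {S1, S4}
No single site covers all 5 demand points.
But {D4, D6} covers everything, so the minimum is 2.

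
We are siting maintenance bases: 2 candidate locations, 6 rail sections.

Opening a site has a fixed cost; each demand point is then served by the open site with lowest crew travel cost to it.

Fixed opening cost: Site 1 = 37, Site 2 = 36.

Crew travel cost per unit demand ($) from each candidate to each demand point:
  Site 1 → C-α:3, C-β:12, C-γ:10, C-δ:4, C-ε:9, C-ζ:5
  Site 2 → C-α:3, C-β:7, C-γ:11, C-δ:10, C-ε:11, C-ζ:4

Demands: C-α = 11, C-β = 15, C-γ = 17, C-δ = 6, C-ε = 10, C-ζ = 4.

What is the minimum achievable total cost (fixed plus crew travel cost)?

511

Open {Site 1, Site 2}: assign each demand point to its cheapest open site.
  C-α→Site 1 11×3=33, C-β→Site 2 15×7=105, C-γ→Site 1 17×10=170, C-δ→Site 1 6×4=24, C-ε→Site 1 10×9=90, C-ζ→Site 2 4×4=16
  crew travel cost 438, fixed 73 → total 511.
Compare {Site 2}: crew travel cost 511 + fixed 36 = 547.
Compare {Site 1}: crew travel cost 517 + fixed 37 = 554.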